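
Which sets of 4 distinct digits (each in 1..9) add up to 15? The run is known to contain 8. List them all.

{1,2,4,8}

4 distinct digits from 1–9 sum between 10 and 30.
Keeping only sets containing 8.
Only one set works: {1,2,4,8}.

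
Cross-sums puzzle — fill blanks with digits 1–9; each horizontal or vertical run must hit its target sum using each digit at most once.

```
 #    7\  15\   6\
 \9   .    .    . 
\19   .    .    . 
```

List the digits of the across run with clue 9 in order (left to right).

1, 6, 2

The 9 across and the 15 down share only 6, so R1C2 = 6.
R2C2 = 15 − 6 = 9 completes the 15 down.
Nothing is forced directly, so branch on R2C3, whose candidates are 2 or 4. If R2C3 = 2: then R1C3 would have to be in {1,2} for the 9 across but in {4} for the 6 down — contradiction. So R2C3 = 4.
R1C3 = 6 − 4 = 2 completes the 6 down.
R2C1 = 19 − 13 = 6 completes the 19 across.
R1C1 = 9 − 8 = 1 completes the 9 across.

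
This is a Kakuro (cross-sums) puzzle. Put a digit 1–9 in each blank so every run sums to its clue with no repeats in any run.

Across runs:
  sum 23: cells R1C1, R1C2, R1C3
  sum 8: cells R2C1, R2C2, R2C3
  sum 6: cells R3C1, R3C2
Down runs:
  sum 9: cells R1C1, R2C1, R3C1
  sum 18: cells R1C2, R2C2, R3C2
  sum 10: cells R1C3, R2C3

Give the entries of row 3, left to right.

2 4

23 in 3 cells must be {6,8,9}.
Only 6 fits R1C1 under both its across sum 23 and down sum 9.
Nothing is forced directly, so branch on R1C2, whose candidates are 8 or 9. If R1C2 = 8: that forces R1C3 = 9, R2C3 = 1, R2C1 = 2, after which R2C2 would have to be in {5} for the 8 across but in {1,3,4,6,7,9} for the 18 down — contradiction. So R1C2 = 9.
R1C3 = 23 − 15 = 8 completes the 23 across.
R2C3 = 10 − 8 = 2 completes the 10 down.
R2C1 = 1: the only remaining digit allowed by both the 8 across and the 9 down.
R2C2 = 8 − 3 = 5 completes the 8 across.
R3C1 = 9 − 7 = 2 completes the 9 down.
R3C2 = 6 − 2 = 4 completes the 6 across.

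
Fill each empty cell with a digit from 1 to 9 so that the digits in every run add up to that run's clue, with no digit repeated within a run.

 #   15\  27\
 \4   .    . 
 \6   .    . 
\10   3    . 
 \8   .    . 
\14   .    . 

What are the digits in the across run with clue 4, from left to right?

4 in 2 cells must be {1,3}; 15 in 5 cells must be {1,2,3,4,5}.
R1C1 = 1: the only remaining digit allowed by both the 4 across and the 15 down.
R1C2 = 4 − 1 = 3 completes the 4 across.

1 3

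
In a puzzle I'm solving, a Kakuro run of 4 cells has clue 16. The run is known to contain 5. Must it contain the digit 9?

No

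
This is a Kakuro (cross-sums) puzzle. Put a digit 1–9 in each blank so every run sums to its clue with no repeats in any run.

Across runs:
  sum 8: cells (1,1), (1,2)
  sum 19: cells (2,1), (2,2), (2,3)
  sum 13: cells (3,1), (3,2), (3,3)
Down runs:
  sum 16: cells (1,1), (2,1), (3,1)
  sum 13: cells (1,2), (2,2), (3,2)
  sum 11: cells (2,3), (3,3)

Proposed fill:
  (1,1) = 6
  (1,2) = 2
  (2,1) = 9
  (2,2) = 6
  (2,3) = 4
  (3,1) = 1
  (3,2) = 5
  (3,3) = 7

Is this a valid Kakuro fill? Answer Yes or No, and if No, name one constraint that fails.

Across: 6+2=8; 9+6+4=19; 1+5+7=13. Down: 6+9+1=16; 2+6+5=13; 4+7=11. No digit repeats within any run.

Yes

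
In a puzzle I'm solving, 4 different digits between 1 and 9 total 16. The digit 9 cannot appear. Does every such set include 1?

Counterexample: {2,3,4,7} sums to 16 under that restriction without using 1.

No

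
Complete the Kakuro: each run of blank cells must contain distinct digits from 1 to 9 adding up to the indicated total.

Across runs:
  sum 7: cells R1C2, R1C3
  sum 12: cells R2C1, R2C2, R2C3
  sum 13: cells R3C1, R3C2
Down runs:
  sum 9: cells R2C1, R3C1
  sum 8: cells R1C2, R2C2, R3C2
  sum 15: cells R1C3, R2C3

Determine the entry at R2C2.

2

The 7 across and the 15 down share only 6, so R1C3 = 6.
R2C3 = 15 − 6 = 9 completes the 15 down.
R1C2 = 7 − 6 = 1 completes the 7 across.
R2C2 = 2: the only remaining digit allowed by both the 12 across and the 8 down.
R3C2 = 8 − 3 = 5 completes the 8 down.
R2C1 = 12 − 11 = 1 completes the 12 across.
R3C1 = 13 − 5 = 8 completes the 13 across.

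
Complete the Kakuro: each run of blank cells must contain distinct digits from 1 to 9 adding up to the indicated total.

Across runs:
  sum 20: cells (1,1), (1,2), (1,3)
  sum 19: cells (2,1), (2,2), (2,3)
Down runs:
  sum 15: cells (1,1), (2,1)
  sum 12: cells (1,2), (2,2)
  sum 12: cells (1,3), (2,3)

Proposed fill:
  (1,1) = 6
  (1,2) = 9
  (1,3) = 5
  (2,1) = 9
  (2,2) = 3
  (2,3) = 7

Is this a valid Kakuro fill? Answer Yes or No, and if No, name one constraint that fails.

Across: 6+9+5=20; 9+3+7=19. Down: 6+9=15; 9+3=12; 5+7=12. No digit repeats within any run.

Yes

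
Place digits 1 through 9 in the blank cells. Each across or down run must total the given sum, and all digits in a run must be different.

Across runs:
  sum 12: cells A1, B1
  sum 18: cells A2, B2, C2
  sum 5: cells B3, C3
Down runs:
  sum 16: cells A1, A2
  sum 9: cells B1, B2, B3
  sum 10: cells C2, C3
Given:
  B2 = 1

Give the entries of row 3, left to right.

16 in 2 cells must be {7,9}.
A2 = 9: the only remaining digit allowed by both the 18 across and the 16 down.
C2 = 18 − 10 = 8 completes the 18 across.
C3 = 10 − 8 = 2 completes the 10 down.
A1 = 16 − 9 = 7 completes the 16 down.
B1 = 12 − 7 = 5 completes the 12 across.
B3 = 5 − 2 = 3 completes the 5 across.

3 2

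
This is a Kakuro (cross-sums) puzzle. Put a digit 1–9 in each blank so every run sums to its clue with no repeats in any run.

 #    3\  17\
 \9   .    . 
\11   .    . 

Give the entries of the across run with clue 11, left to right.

3 in 2 cells must be {1,2}; 17 in 2 cells must be {8,9}.
The 9 across and the 17 down share only 8, so R1C2 = 8.
The 11 across and the 3 down share only 2, so R2C1 = 2.
R2C2 = 11 − 2 = 9 completes the 11 across.
R1C1 = 9 − 8 = 1 completes the 9 across.

2 9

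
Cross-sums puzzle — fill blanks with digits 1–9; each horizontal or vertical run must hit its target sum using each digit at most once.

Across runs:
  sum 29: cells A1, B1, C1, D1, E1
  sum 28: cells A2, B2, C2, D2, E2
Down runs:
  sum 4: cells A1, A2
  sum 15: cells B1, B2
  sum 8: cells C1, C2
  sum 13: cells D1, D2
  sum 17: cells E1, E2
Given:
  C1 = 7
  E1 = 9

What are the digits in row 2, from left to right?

3, 7, 1, 9, 8

4 in 2 cells must be {1,3}; 17 in 2 cells must be {8,9}.
C2 = 8 − 7 = 1 completes the 8 down.
E2 = 17 − 9 = 8 completes the 17 down.
A2 = 3: the only remaining digit allowed by both the 28 across and the 4 down.
A1 = 4 − 3 = 1 completes the 4 down.
B1 = 8: the only remaining digit allowed by both the 29 across and the 15 down.
D1 = 29 − 25 = 4 completes the 29 across.
B2 = 15 − 8 = 7 completes the 15 down.
D2 = 28 − 19 = 9 completes the 28 across.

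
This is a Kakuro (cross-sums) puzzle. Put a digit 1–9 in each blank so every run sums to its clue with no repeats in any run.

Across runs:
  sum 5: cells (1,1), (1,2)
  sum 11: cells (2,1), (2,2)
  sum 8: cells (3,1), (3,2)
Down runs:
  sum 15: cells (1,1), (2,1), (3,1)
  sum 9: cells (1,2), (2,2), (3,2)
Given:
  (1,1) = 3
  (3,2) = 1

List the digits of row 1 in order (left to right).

(1,2) = 5 − 3 = 2 completes the 5 across.
(2,2) = 9 − 3 = 6 completes the 9 down.
(3,1) = 8 − 1 = 7 completes the 8 across.
(2,1) = 11 − 6 = 5 completes the 11 across.

3 2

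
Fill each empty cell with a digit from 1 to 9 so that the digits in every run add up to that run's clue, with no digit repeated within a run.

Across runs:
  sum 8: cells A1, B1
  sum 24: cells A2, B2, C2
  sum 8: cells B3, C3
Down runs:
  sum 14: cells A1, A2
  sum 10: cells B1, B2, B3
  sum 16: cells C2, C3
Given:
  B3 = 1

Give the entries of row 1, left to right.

6, 2

24 in 3 cells must be {7,8,9}; 16 in 2 cells must be {7,9}.
B2 = 7: the only remaining digit allowed by both the 24 across and the 10 down.
Given what's placed, C2 must be 9 to fit the 24 across and 16 down.
C3 = 8 − 1 = 7 completes the 8 across.
B1 = 10 − 8 = 2 completes the 10 down.
A2 = 24 − 16 = 8 completes the 24 across.
A1 = 8 − 2 = 6 completes the 8 across.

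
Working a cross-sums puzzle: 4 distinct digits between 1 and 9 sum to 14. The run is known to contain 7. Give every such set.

{1,2,4,7}

4 distinct digits from 1–9 sum between 10 and 30.
Keeping only sets containing 7.
Only one set works: {1,2,4,7}.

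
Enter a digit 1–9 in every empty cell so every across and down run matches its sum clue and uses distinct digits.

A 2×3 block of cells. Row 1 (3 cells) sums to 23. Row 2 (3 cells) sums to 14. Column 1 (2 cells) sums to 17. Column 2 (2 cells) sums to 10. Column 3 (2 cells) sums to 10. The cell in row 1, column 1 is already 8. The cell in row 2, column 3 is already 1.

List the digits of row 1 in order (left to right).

8 6 9

23 in 3 cells must be {6,8,9}; 17 in 2 cells must be {8,9}.
(1,3) = 10 − 1 = 9 completes the 10 down.
(2,1) = 17 − 8 = 9 completes the 17 down.
(2,2) = 14 − 10 = 4 completes the 14 across.
(1,2) = 23 − 17 = 6 completes the 23 across.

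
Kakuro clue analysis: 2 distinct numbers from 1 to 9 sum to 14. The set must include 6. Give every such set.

2 distinct digits from 1–9 sum between 3 and 17.
Keeping only sets containing 6.
Only one set works: {6,8}.

{6,8}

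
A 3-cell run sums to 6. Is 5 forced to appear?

The only way to make 6 from 3 distinct digits is {1,2,3}, which does not contain 5.

No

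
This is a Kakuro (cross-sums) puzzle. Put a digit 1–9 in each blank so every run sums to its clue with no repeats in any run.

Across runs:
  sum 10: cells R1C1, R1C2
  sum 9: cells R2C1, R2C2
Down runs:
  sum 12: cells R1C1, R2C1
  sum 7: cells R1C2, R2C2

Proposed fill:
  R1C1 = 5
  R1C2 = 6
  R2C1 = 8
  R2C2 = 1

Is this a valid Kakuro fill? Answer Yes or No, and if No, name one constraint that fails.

No — the across run R1C1–R1C2 sums to 11, not 10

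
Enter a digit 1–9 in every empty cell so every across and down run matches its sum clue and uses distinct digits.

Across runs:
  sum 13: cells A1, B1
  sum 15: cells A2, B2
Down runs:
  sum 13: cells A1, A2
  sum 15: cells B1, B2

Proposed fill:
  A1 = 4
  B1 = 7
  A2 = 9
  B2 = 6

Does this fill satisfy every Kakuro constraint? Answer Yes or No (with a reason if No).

No — the down run B1–B2 sums to 13, not 15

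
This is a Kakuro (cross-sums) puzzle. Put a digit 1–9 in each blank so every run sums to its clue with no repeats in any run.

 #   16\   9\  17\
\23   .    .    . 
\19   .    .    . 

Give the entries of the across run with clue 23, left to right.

9 6 8

23 in 3 cells must be {6,8,9}; 16 in 2 cells must be {7,9}; 17 in 2 cells must be {8,9}.
The 23 across and the 16 down share only 9, so R1C1 = 9.
Given what's placed, R1C3 must be 8 to fit the 23 across and 17 down.
R2C1 = 16 − 9 = 7 completes the 16 down.
R2C3 = 17 − 8 = 9 completes the 17 down.
R1C2 = 23 − 17 = 6 completes the 23 across.
R2C2 = 19 − 16 = 3 completes the 19 across.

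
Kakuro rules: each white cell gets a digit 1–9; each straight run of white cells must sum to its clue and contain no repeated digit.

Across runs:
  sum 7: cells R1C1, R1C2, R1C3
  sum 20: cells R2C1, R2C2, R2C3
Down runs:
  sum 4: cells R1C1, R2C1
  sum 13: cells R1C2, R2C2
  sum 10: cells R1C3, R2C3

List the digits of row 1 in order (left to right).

1 4 2

7 in 3 cells must be {1,2,4}; 4 in 2 cells must be {1,3}.
The 7 across and the 4 down share only 1, so R1C1 = 1.
Given what's placed, R1C2 must be 4 to fit the 7 across and 13 down.
R1C3 = 7 − 5 = 2 completes the 7 across.
R2C1 = 4 − 1 = 3 completes the 4 down.
R2C2 = 13 − 4 = 9 completes the 13 down.
R2C3 = 20 − 12 = 8 completes the 20 across.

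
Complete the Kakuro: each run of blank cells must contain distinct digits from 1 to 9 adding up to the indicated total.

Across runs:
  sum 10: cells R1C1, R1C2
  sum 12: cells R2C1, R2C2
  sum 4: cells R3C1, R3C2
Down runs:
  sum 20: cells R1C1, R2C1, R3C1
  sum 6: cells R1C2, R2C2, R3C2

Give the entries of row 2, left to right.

4 in 2 cells must be {1,3}; 6 in 3 cells must be {1,2,3}.
The 12 across and the 6 down share only 3, so R2C2 = 3.
The 4 across and the 20 down share only 3, so R3C1 = 3.
R3C2 = 4 − 3 = 1 completes the 4 across.
R1C2 = 6 − 4 = 2 completes the 6 down.
R2C1 = 12 − 3 = 9 completes the 12 across.
R1C1 = 10 − 2 = 8 completes the 10 across.

9 3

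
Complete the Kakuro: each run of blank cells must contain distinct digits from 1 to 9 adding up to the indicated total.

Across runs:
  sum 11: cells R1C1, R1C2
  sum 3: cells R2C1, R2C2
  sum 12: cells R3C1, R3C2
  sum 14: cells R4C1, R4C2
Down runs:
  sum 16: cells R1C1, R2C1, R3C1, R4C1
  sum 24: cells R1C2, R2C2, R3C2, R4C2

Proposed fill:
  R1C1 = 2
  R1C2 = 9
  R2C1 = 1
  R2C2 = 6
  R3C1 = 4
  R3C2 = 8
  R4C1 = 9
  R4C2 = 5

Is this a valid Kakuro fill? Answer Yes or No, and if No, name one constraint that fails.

No — the down run R1C2–R4C2 sums to 28, not 24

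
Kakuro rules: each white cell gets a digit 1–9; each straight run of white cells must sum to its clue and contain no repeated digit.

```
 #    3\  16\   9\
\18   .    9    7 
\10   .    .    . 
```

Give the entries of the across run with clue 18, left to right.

2 9 7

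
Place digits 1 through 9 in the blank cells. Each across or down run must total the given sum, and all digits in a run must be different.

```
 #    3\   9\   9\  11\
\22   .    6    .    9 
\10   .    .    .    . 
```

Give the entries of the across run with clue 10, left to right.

10 in 4 cells must be {1,2,3,4}; 3 in 2 cells must be {1,2}.
Given what's placed, R1C1 must be 2 to fit the 22 across and 3 down.
R1C3 = 22 − 17 = 5 completes the 22 across.
R2C1 = 3 − 2 = 1 completes the 3 down.
R2C2 = 9 − 6 = 3 completes the 9 down.
R2C3 = 9 − 5 = 4 completes the 9 down.
R2C4 = 10 − 8 = 2 completes the 10 across.

1 3 4 2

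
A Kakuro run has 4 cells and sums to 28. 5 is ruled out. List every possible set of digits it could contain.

{4,7,8,9}

4 distinct digits from 1–9 sum between 10 and 30.
Dropping sets that contain 5.
Only one set works: {4,7,8,9}.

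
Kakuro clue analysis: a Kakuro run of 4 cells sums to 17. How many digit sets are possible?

9

4 distinct digits from 1–9 sum between 10 and 30.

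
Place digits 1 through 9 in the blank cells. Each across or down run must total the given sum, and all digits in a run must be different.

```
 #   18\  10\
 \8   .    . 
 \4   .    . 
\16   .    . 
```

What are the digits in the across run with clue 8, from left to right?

6 2

4 in 2 cells must be {1,3}; 16 in 2 cells must be {7,9}.
The 16 across and the 10 down share only 7, so R3C2 = 7.
Given what's placed, R2C2 must be 1 to fit the 4 across and 10 down.
R3C1 = 16 − 7 = 9 completes the 16 across.
R1C2 = 10 − 8 = 2 completes the 10 down.
R2C1 = 4 − 1 = 3 completes the 4 across.
R1C1 = 8 − 2 = 6 completes the 8 across.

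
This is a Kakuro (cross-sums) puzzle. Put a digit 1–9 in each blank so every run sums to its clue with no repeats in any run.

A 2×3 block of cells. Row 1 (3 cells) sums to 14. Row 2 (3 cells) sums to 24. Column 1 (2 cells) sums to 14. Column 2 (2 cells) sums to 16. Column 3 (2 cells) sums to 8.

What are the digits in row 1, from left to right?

24 in 3 cells must be {7,8,9}; 16 in 2 cells must be {7,9}.
The 24 across and the 8 down share only 7, so (2,3) = 7.
(1,3) = 8 − 7 = 1 completes the 8 down.
Given what's placed, (2,2) must be 9 to fit the 24 across and 16 down.
(1,2) = 16 − 9 = 7 completes the 16 down.
(2,1) = 24 − 16 = 8 completes the 24 across.
(1,1) = 14 − 8 = 6 completes the 14 across.

6, 7, 1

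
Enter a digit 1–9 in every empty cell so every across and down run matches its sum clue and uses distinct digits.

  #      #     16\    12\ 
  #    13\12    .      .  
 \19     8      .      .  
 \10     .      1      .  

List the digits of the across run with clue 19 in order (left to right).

8, 6, 5

R3C1 = 13 − 8 = 5 completes the 13 down.
R3C3 = 10 − 6 = 4 completes the 10 across.
No cell is forced outright now. R1C2 can only be 7 or 8 or 9 (the digits allowed by both its 12 across and its 16 down). If R1C2 = 7: that forces R1C3 = 5, after which R2C2 would have to be in {2,4,5,6,7,9} for the 19 across but in {8} for the 16 down — contradiction. If R1C2 = 8: then R1C3 would have to be in {4} for the 12 across but in {1,2,3,5,6,7} for the 12 down — contradiction. So R1C2 = 9.
R1C3 = 12 − 9 = 3 completes the 12 across.
R2C2 = 16 − 10 = 6 completes the 16 down.
R2C3 = 19 − 14 = 5 completes the 19 across.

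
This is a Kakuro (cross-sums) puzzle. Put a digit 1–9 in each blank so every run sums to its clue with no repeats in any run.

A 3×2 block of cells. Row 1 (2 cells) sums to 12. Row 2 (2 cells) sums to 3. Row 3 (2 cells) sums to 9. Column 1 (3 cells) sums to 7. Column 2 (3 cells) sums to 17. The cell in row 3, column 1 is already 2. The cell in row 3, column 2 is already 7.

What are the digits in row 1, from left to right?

3 in 2 cells must be {1,2}; 7 in 3 cells must be {1,2,4}.
(1,1) = 4: the only remaining digit allowed by both the 12 across and the 7 down.
(1,2) = 12 − 4 = 8 completes the 12 across.
(2,1) = 7 − 6 = 1 completes the 7 down.
(2,2) = 3 − 1 = 2 completes the 3 across.

4 8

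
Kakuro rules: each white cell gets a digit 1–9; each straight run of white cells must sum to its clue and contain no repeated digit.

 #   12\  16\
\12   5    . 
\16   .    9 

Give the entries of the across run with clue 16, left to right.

7, 9

16 in 2 cells must be {7,9}.
R1C2 = 12 − 5 = 7 completes the 12 across.
R2C1 = 16 − 9 = 7 completes the 16 across.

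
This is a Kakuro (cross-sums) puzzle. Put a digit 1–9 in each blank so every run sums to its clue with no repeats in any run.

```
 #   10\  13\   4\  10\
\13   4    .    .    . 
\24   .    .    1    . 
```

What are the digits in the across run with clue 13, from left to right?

4 in 2 cells must be {1,3}.
R1C3 = 4 − 1 = 3 completes the 4 down.
Given what's placed, R1C4 must be 1 to fit the 13 across and 10 down.
R2C1 = 10 − 4 = 6 completes the 10 down.
R2C4 = 10 − 1 = 9 completes the 10 down.
R1C2 = 13 − 8 = 5 completes the 13 across.
R2C2 = 24 − 16 = 8 completes the 24 across.

4 5 3 1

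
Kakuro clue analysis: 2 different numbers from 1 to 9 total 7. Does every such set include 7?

No

Counterexample: {1,6} sums to 7 without using 7.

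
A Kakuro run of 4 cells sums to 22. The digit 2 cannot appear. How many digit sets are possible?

7

4 distinct digits from 1–9 sum between 10 and 30.
Dropping sets that contain 2.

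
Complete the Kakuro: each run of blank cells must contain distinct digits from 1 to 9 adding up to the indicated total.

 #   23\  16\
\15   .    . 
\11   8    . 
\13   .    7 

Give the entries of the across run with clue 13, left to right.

6 7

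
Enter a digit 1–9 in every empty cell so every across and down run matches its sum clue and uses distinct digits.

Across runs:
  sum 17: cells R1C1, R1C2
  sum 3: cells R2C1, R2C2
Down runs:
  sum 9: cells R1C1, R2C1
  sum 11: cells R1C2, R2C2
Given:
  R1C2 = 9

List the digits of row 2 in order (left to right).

1 2

17 in 2 cells must be {8,9}; 3 in 2 cells must be {1,2}.
R1C1 = 17 − 9 = 8 completes the 17 across.
R2C1 = 9 − 8 = 1 completes the 9 down.
R2C2 = 3 − 1 = 2 completes the 3 across.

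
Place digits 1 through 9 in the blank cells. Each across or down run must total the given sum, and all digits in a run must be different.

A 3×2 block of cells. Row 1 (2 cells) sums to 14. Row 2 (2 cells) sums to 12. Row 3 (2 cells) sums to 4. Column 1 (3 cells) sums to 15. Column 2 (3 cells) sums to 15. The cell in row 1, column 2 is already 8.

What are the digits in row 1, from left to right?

6 8

4 in 2 cells must be {1,3}.
(1,1) = 14 − 8 = 6 completes the 14 across.
(3,1) = 1: the only remaining digit allowed by both the 4 across and the 15 down.
(3,2) = 4 − 1 = 3 completes the 4 across.
(2,1) = 15 − 7 = 8 completes the 15 down.
(2,2) = 12 − 8 = 4 completes the 12 across.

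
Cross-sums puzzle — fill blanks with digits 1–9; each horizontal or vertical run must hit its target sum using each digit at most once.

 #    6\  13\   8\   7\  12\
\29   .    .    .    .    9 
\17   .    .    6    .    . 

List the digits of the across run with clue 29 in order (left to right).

4 8 2 6 9

R1C3 = 8 − 6 = 2 completes the 8 down.
Given what's placed, R2C2 must be 5 to fit the 17 across and 13 down.
R2C5 = 12 − 9 = 3 completes the 12 down.
R1C2 = 13 − 5 = 8 completes the 13 down.
R1C1 = 4: the only remaining digit allowed by both the 29 across and the 6 down.
R1C4 = 29 − 23 = 6 completes the 29 across.
R2C1 = 6 − 4 = 2 completes the 6 down.
R2C4 = 17 − 16 = 1 completes the 17 across.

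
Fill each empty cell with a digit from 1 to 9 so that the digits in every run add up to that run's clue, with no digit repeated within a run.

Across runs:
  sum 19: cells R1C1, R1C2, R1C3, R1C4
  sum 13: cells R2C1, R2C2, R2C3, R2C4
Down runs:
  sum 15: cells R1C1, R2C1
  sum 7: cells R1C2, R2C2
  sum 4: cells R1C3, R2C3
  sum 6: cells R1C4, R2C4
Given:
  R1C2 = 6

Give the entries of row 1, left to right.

8 6 1 4

4 in 2 cells must be {1,3}.
R2C2 = 7 − 6 = 1 completes the 7 down.
R2C3 = 3: the only remaining digit allowed by both the 13 across and the 4 down.
R1C3 = 4 − 3 = 1 completes the 4 down.
R2C1 = 7: the only remaining digit allowed by both the 13 across and the 15 down.
R2C4 = 13 − 11 = 2 completes the 13 across.
R1C1 = 15 − 7 = 8 completes the 15 down.
R1C4 = 19 − 15 = 4 completes the 19 across.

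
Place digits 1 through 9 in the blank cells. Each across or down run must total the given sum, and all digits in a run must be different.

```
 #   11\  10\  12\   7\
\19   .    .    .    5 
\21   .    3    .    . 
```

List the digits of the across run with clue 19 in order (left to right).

4 7 3 5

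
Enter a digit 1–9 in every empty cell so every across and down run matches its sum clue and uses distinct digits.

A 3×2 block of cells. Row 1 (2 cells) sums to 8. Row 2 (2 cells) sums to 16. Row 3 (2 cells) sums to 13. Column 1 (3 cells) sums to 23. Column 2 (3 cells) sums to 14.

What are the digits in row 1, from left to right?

6, 2

16 in 2 cells must be {7,9}; 23 in 3 cells must be {6,8,9}.
The 8 across and the 23 down share only 6, so (1,1) = 6.
(1,2) = 8 − 6 = 2 completes the 8 across.
Given what's placed, (2,1) must be 9 to fit the 16 across and 23 down.
(2,2) = 16 − 9 = 7 completes the 16 across.
(3,1) = 23 − 15 = 8 completes the 23 down.
(3,2) = 13 − 8 = 5 completes the 13 across.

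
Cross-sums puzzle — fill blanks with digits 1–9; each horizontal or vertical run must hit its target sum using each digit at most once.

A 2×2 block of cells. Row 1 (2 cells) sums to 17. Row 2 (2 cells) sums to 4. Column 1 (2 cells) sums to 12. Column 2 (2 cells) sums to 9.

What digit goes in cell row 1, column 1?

17 in 2 cells must be {8,9}; 4 in 2 cells must be {1,3}.
The 17 across and the 9 down share only 8, so (1,2) = 8.
The 4 across and the 12 down share only 3, so (2,1) = 3.
(2,2) = 4 − 3 = 1 completes the 4 across.
(1,1) = 17 − 8 = 9 completes the 17 across.

9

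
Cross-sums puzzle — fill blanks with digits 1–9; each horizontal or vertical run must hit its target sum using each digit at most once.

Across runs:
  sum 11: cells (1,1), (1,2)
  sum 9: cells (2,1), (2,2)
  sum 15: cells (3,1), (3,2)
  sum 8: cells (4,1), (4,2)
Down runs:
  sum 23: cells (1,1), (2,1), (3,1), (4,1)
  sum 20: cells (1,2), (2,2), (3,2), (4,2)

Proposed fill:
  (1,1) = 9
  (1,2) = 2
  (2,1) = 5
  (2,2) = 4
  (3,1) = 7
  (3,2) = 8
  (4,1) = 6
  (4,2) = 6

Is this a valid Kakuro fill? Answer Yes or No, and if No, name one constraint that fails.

No — the down run (1,1)–(4,1) sums to 27, not 23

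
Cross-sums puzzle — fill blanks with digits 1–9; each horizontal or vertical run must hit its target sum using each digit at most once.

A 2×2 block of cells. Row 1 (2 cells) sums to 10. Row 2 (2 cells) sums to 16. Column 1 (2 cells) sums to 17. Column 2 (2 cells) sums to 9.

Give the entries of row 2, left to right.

9 7

16 in 2 cells must be {7,9}; 17 in 2 cells must be {8,9}.
The 16 across and the 17 down share only 9, so (2,1) = 9.
(2,2) = 16 − 9 = 7 completes the 16 across.
(1,1) = 17 − 9 = 8 completes the 17 down.
(1,2) = 10 − 8 = 2 completes the 10 across.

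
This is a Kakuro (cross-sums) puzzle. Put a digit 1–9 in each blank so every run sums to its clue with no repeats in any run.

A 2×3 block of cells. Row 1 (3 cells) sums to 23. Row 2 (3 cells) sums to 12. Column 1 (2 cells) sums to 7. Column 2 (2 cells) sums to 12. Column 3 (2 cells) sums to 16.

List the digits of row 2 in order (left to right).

1, 4, 7

23 in 3 cells must be {6,8,9}; 16 in 2 cells must be {7,9}.
The 23 across and the 7 down share only 6, so (1,1) = 6.
Given what's placed, (1,3) must be 9 to fit the 23 across and 16 down.
(2,1) = 7 − 6 = 1 completes the 7 down.
(2,3) = 16 − 9 = 7 completes the 16 down.
(1,2) = 23 − 15 = 8 completes the 23 across.
(2,2) = 12 − 8 = 4 completes the 12 across.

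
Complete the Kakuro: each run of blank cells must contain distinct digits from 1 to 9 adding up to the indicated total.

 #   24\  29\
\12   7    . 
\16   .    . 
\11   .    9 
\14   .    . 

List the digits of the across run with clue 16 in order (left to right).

9 7

16 in 2 cells must be {7,9}; 29 in 4 cells must be {5,7,8,9}.
R1C2 = 12 − 7 = 5 completes the 12 across.
Given what's placed, R2C1 must be 9 to fit the 16 across and 24 down.
R2C2 = 16 − 9 = 7 completes the 16 across.
R3C1 = 11 − 9 = 2 completes the 11 across.
R4C1 = 24 − 18 = 6 completes the 24 down.
R4C2 = 14 − 6 = 8 completes the 14 across.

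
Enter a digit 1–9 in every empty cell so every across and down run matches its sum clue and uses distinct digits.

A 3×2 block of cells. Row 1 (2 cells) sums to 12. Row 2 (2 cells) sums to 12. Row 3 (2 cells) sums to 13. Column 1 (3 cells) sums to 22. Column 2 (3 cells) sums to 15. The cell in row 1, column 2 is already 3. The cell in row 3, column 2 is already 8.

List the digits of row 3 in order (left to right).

5 8

(1,1) = 12 − 3 = 9 completes the 12 across.
(2,2) = 15 − 11 = 4 completes the 15 down.
(3,1) = 13 − 8 = 5 completes the 13 across.
(2,1) = 12 − 4 = 8 completes the 12 across.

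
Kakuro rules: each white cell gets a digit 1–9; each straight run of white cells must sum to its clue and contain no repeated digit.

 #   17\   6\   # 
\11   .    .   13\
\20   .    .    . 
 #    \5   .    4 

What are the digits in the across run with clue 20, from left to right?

8 3 9

17 in 2 cells must be {8,9}; 6 in 3 cells must be {1,2,3}.
The 20 across and the 6 down share only 3, so R2C2 = 3.
R2C3 = 13 − 4 = 9 completes the 13 down.
R3C2 = 5 − 4 = 1 completes the 5 across.
R1C2 = 6 − 4 = 2 completes the 6 down.
R2C1 = 20 − 12 = 8 completes the 20 across.
R1C1 = 11 − 2 = 9 completes the 11 across.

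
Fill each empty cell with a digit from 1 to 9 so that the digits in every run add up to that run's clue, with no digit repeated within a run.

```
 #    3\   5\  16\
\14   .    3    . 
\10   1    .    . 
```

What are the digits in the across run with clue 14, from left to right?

3 in 2 cells must be {1,2}; 16 in 2 cells must be {7,9}.
R1C1 = 3 − 1 = 2 completes the 3 down.
R1C3 = 14 − 5 = 9 completes the 14 across.
R2C2 = 5 − 3 = 2 completes the 5 down.
R2C3 = 10 − 3 = 7 completes the 10 across.

2, 3, 9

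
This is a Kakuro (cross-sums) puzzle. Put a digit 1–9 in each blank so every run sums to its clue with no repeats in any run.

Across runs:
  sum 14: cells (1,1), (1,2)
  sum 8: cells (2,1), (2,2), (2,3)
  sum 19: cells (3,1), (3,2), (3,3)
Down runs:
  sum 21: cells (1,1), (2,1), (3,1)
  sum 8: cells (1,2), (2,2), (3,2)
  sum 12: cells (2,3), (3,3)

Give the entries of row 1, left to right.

Only 5 fits (1,2) under both its across sum 14 and down sum 8.
Given what's placed, (3,2) must be 2 to fit the 19 across and 8 down.
(1,1) = 14 − 5 = 9 completes the 14 across.
(2,2) = 8 − 7 = 1 completes the 8 down.
(3,1) = 8: the only remaining digit allowed by both the 19 across and the 21 down.
(3,3) = 19 − 10 = 9 completes the 19 across.
(2,1) = 21 − 17 = 4 completes the 21 down.
(2,3) = 8 − 5 = 3 completes the 8 across.

9, 5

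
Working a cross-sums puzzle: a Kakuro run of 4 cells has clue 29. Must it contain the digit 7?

The only way to make 29 from 4 distinct digits is {5,7,8,9}, which contains 7.

Yes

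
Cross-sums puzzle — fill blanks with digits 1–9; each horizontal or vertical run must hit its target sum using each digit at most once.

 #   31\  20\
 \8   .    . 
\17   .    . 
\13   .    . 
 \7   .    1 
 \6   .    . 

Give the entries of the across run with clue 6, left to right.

17 in 2 cells must be {8,9}.
R4C1 = 7 − 1 = 6 completes the 7 across.
No cell is forced outright now. R2C1 can only be 8 or 9 (the digits allowed by both its 17 across and its 31 down). If R2C1 = 8: that forces R2C2 = 9, R3C2 = 5, R5C2 = 2, R1C2 = 3, after which R3C1 would have to be in {8} for the 13 across but in {1,3,5,7,9} for the 31 down — contradiction. So R2C1 = 9.
R2C2 = 17 − 9 = 8 completes the 17 across.
No cell is forced outright now. R5C1 can only be 1 or 4 or 5 (the digits allowed by both its 6 across and its 31 down). If R5C1 = 1: that forces R1C1 = 7, after which R1C2 would have to be in {1} for the 8 across but in {2,3,4,5,6} for the 20 down — contradiction. If R5C1 = 5: then R5C2 would have to be in {1} for the 6 across but in {2,3,4,5,6} for the 20 down — contradiction. So R5C1 = 4.
R5C2 = 6 − 4 = 2 completes the 6 across.

4 2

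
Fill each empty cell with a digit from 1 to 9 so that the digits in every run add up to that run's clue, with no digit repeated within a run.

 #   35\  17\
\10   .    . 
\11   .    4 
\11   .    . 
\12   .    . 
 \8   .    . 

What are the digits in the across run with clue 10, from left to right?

9, 1

35 in 5 cells must be {5,6,7,8,9}.
R2C1 = 11 − 4 = 7 completes the 11 across.
Nothing is forced directly, so branch on R5C1, whose candidates are 5 or 6. If R5C1 = 5: that forces R5C2 = 3, R4C2 = 7, R3C2 = 2, after which R4C1 would have to be in {5} for the 12 across but in {6,8,9} for the 35 down — contradiction. So R5C1 = 6.
R5C2 = 8 − 6 = 2 completes the 8 across.
No cell is forced outright now. R1C1 can only be 8 or 9 (the digits allowed by both its 10 across and its 35 down). If R1C1 = 8: then R1C2 would have to be in {2} for the 10 across but in {1,3,7} for the 17 down — contradiction. So R1C1 = 9.
R1C2 = 10 − 9 = 1 completes the 10 across.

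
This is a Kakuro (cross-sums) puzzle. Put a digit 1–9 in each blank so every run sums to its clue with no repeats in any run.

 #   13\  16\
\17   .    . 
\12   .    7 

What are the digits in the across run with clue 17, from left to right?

8 9

17 in 2 cells must be {8,9}; 16 in 2 cells must be {7,9}.
R1C2 = 16 − 7 = 9 completes the 16 down.
R2C1 = 12 − 7 = 5 completes the 12 across.
R1C1 = 17 − 9 = 8 completes the 17 across.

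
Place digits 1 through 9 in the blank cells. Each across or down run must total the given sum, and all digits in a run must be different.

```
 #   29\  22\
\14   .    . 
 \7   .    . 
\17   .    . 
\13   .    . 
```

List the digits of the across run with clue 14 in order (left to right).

17 in 2 cells must be {8,9}; 29 in 4 cells must be {5,7,8,9}.
Only 5 fits R2C1 under both its across sum 7 and down sum 29.
R2C2 = 7 − 5 = 2 completes the 7 across.
Nothing is forced directly, so branch on R1C1, whose candidates are 8 or 9. If R1C1 = 8: that forces R1C2 = 6, R3C1 = 9, after which R3C2 would have to be in {8} for the 17 across but in {5,9} for the 22 down — contradiction. So R1C1 = 9.
R1C2 = 14 − 9 = 5 completes the 14 across.

9, 5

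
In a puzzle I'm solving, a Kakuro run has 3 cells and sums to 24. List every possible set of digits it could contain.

3 distinct digits from 1–9 sum between 6 and 24.
Only one set works: {7,8,9}.

{7,8,9}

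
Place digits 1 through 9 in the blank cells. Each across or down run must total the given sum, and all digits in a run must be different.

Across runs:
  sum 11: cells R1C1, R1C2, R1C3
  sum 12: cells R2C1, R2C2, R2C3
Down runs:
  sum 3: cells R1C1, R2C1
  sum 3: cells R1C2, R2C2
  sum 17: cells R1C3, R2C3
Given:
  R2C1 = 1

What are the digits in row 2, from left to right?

1 2 9

3 in 2 cells must be {1,2}; 17 in 2 cells must be {8,9}.
R1C1 = 3 − 1 = 2 completes the 3 down.
R1C2 = 1: the only remaining digit allowed by both the 11 across and the 3 down.
R1C3 = 11 − 3 = 8 completes the 11 across.
R2C2 = 3 − 1 = 2 completes the 3 down.
R2C3 = 12 − 3 = 9 completes the 12 across.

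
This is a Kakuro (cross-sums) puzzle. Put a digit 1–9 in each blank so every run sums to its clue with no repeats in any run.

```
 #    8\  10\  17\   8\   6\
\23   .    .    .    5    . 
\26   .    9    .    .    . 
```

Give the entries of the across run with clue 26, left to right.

2 9 8 3 4

17 in 2 cells must be {8,9}.
R1C2 = 10 − 9 = 1 completes the 10 down.
R2C3 = 8: the only remaining digit allowed by both the 26 across and the 17 down.
R2C4 = 8 − 5 = 3 completes the 8 down.
R1C3 = 17 − 8 = 9 completes the 17 down.
R1C5 = 2: the only remaining digit allowed by both the 23 across and the 6 down.
R2C5 = 6 − 2 = 4 completes the 6 down.
R1C1 = 23 − 17 = 6 completes the 23 across.
R2C1 = 26 − 24 = 2 completes the 26 across.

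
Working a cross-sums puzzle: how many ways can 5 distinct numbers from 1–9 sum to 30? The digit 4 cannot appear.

3

5 distinct digits from 1–9 sum between 15 and 35.
Dropping sets that contain 4.
Enumerating: {1,5,7,8,9}, {2,5,6,8,9}, {3,5,6,7,9}.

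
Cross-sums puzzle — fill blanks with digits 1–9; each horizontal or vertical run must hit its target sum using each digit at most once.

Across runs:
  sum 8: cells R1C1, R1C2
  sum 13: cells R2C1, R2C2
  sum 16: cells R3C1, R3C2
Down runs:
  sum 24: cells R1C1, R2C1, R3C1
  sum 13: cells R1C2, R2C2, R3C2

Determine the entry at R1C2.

16 in 2 cells must be {7,9}; 24 in 3 cells must be {7,8,9}.
The 8 across and the 24 down share only 7, so R1C1 = 7.
R1C2 = 8 − 7 = 1 completes the 8 across.
Given what's placed, R3C1 must be 9 to fit the 16 across and 24 down.
R3C2 = 16 − 9 = 7 completes the 16 across.
R2C1 = 24 − 16 = 8 completes the 24 down.
R2C2 = 13 − 8 = 5 completes the 13 across.

1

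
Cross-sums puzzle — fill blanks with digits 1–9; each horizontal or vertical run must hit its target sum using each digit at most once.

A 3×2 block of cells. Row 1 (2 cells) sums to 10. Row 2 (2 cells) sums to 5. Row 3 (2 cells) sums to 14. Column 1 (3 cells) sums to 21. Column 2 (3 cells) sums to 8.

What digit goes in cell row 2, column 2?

The 5 across and the 21 down share only 4, so (2,1) = 4.
(2,2) = 5 − 4 = 1 completes the 5 across.
Given what's placed, (3,2) must be 5 to fit the 14 across and 8 down.
(1,2) = 8 − 6 = 2 completes the 8 down.
(3,1) = 14 − 5 = 9 completes the 14 across.
(1,1) = 10 − 2 = 8 completes the 10 across.

1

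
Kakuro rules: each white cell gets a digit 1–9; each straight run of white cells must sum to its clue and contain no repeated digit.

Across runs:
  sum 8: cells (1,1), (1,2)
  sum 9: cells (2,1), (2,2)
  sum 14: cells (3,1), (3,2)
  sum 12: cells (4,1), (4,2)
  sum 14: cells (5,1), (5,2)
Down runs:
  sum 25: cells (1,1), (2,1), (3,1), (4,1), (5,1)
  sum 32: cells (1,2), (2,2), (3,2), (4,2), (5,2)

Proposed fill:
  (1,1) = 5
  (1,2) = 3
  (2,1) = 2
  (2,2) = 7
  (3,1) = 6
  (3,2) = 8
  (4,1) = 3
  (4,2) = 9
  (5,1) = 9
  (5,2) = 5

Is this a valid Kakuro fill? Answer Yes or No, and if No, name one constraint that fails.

Across: 5+3=8; 2+7=9; 6+8=14; 3+9=12; 9+5=14. Down: 5+2+6+3+9=25; 3+7+8+9+5=32. No digit repeats within any run.

Yes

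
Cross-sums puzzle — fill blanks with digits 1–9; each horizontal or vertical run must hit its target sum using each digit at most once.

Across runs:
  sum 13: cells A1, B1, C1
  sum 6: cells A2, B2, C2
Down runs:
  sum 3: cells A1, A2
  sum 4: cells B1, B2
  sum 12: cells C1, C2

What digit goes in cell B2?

6 in 3 cells must be {1,2,3}; 3 in 2 cells must be {1,2}; 4 in 2 cells must be {1,3}.
The 6 across and the 12 down share only 3, so C2 = 3.
C1 = 12 − 3 = 9 completes the 12 down.
Given what's placed, B2 must be 1 to fit the 6 across and 4 down.
A1 = 1: the only remaining digit allowed by both the 13 across and the 3 down.
B1 = 13 − 10 = 3 completes the 13 across.
A2 = 6 − 4 = 2 completes the 6 across.

1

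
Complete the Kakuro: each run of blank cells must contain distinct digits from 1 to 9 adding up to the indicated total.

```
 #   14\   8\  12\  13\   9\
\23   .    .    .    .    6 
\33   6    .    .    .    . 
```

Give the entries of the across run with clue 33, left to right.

R1C1 = 14 − 6 = 8 completes the 14 down.
R2C5 = 9 − 6 = 3 completes the 9 down.
R2C2 = 7: the only remaining digit allowed by both the 33 across and the 8 down.
R1C2 = 8 − 7 = 1 completes the 8 down.
R1C4 = 5: the only remaining digit allowed by both the 23 across and the 13 down.
R2C4 = 13 − 5 = 8 completes the 13 down.
R1C3 = 23 − 20 = 3 completes the 23 across.
R2C3 = 33 − 24 = 9 completes the 33 across.

6 7 9 8 3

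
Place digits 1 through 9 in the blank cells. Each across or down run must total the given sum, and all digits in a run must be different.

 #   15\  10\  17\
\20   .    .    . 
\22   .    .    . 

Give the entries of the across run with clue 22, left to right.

6 7 9

17 in 2 cells must be {8,9}.
Nothing is forced directly, so branch on R1C3, whose candidates are 8 or 9. If R1C3 = 9: that forces R2C3 = 8, R2C1 = 9, after which R2C2 would have to be in {5} for the 22 across but in {1,2,3,4,6,7,8,9} for the 10 down — contradiction. So R1C3 = 8.
R2C3 = 17 − 8 = 9 completes the 17 down.
Nothing is forced directly, so branch on R1C1, whose candidates are 7 or 9. If R1C1 = 7: then R1C2 would have to be in {5} for the 20 across but in {1,2,3,4,6,7,8,9} for the 10 down — contradiction. So R1C1 = 9.
R1C2 = 20 − 17 = 3 completes the 20 across.
R2C1 = 15 − 9 = 6 completes the 15 down.
R2C2 = 22 − 15 = 7 completes the 22 across.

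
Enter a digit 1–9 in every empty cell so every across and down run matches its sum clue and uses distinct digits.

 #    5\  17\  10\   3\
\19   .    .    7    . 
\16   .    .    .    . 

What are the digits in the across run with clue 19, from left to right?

1, 9, 7, 2

17 in 2 cells must be {8,9}; 3 in 2 cells must be {1,2}.
R2C3 = 10 − 7 = 3 completes the 10 down.
Given what's placed, R2C2 must be 8 to fit the 16 across and 17 down.
Given what's placed, R2C4 must be 1 to fit the 16 across and 3 down.
R1C2 = 17 − 8 = 9 completes the 17 down.
R1C4 = 3 − 1 = 2 completes the 3 down.
R2C1 = 16 − 12 = 4 completes the 16 across.
R1C1 = 19 − 18 = 1 completes the 19 across.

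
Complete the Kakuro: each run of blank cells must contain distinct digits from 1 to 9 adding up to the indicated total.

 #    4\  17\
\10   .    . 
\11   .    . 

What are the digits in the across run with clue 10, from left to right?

4 in 2 cells must be {1,3}; 17 in 2 cells must be {8,9}.
The 11 across and the 4 down share only 3, so R2C1 = 3.
R2C2 = 11 − 3 = 8 completes the 11 across.
R1C1 = 4 − 3 = 1 completes the 4 down.
R1C2 = 10 − 1 = 9 completes the 10 across.

1 9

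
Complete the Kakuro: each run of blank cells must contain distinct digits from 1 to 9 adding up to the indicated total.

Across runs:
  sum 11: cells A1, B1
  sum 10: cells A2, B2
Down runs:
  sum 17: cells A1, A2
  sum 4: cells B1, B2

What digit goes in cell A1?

17 in 2 cells must be {8,9}; 4 in 2 cells must be {1,3}.
The 11 across and the 4 down share only 3, so B1 = 3.
B2 = 4 − 3 = 1 completes the 4 down.
A1 = 11 − 3 = 8 completes the 11 across.
A2 = 10 − 1 = 9 completes the 10 across.

8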